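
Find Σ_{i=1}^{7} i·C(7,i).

Since i·C(7,i) = 7·C(6,i−1), the sum is 7·2^6 = 7·64 = 448.

448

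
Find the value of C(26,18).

1562275

C(26,18) = C(26,8) by symmetry.
C(26,8) = (26·25·24·23·22·21·20·19) / 8! = 62990928000 / 40320 = 1562275.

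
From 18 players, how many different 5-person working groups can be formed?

8568

This is C(18,5) = 8568.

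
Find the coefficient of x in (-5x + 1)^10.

-50

The general term is C(10,j)·(-5x)^j·(1)^(10-j); the x^1 term has j = 1.
C(10,1) = 10.
Coefficient = C(10,1) · (-5)^1 = 10 · (-5) = -50.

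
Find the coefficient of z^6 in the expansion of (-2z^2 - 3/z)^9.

General term: C(9,j)·(-2z^2)^j·(-3/z)^(9-j), with z-exponent 2j − 1(9−j) = 3j − 9.
Set 3j − 9 = 6: j = 5.
C(9,5) = 126; (-2)^5 = -32; (-3)^4 = 81.
Coefficient = 126 · (-32) · 81 = -326592.

-326592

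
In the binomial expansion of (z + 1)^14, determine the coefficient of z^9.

2002

The general term is C(14,j)·(z)^j·(1)^(14-j); the z^9 term has j = 9.
C(14,9) = 2002.
Coefficient = C(14,9) = 2002.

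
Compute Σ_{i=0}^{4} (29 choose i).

1 + 29 + 406 + 3654 + 23751 = 27841.

27841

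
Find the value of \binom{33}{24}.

38567100

C(33,24) = C(33,9) by symmetry.
C(33,9) = (33·32·31·30·29·28·27·26·25) / 9! = 13995229248000 / 362880 = 38567100.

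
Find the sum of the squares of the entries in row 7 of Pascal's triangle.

3432

By Vandermonde's identity, Σ C(7,j)² = C(14,7) = 3432.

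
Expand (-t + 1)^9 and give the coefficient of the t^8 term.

9

The general term is C(9,j)·(-t)^j·(1)^(9-j); the t^8 term has j = 8.
C(9,8) = 9.
Coefficient = C(9,8) = 9.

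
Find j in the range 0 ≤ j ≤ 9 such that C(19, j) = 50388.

7

C(19,j) increases on 0 ≤ j ≤ 9. C(19,6) = 27132 and C(19,7) = 50388, so j = 7.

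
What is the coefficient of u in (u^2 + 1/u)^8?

56

General term: C(8,j)·(u^2)^j·(1/u)^(8-j), with u-exponent 2j − 1(8−j) = 3j − 8.
Set 3j − 8 = 1: j = 3.
C(8,3) = 56; 1^3 = 1; 1^5 = 1.
Coefficient = 56 · 1 · 1 = 56.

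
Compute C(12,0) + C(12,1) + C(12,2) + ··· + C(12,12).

4096

The entries of row 12 sum to 2^12 = 4096.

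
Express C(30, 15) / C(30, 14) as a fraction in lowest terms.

16/15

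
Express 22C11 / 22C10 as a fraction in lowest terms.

12/11

C(n,k+1)/C(n,k) = (n−k)/(k+1) = (22−10)/(10+1) = 12/11.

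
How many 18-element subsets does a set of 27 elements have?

C(27,18) = C(27,9) by symmetry.
C(27,9) = (27·26·25·24·23·22·21·20·19) / 9! = 1700755056000 / 362880 = 4686825.

4686825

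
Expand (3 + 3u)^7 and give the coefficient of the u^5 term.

The general term is C(7,j)·(3)^j·(3u)^(7-j); the u^5 term has j = 2.
C(7,2) = 21.
Coefficient = C(7,2) · 3^2 · 3^5 = 21 · 9 · 243 = 45927.

45927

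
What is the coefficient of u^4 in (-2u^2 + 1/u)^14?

192192

General term: C(14,j)·(-2u^2)^j·(1/u)^(14-j), with u-exponent 2j − 1(14−j) = 3j − 14.
Set 3j − 14 = 4: j = 6.
C(14,6) = 3003; (-2)^6 = 64; 1^8 = 1.
Coefficient = 3003 · 64 · 1 = 192192.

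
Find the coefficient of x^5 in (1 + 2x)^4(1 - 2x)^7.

-448

Coefficient of x^5 = Σ_{j} C(4,j)·2^j·C(7,5-j)·(-2)^(5-j) for j from 0 to 4.
= (-672) + 4480 + (-6720) + 2688 + (-224) = -448.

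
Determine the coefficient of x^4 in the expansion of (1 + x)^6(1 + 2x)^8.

5823

Coefficient of x^4 = Σ_{j} C(6,j)·1^j·C(8,4-j)·2^(4-j) for j from 0 to 4.
= 1120 + 2688 + 1680 + 320 + 15 = 5823.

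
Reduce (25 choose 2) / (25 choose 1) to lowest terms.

12

C(n,k+1)/C(n,k) = (n−k)/(k+1) = (25−1)/(1+1) = 24/2 = 12.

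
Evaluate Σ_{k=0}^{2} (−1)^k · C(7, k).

The partial alternating sum Σ_{k=0}^{2} (−1)^k C(7,k) = (−1)^2 C(6,2) = 15.

15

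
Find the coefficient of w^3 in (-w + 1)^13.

-286

The general term is C(13,j)·(-w)^j·(1)^(13-j); the w^3 term has j = 3.
C(13,3) = 286.
Coefficient = C(13,3) · (-1)^3 = 286 · (-1) = -286.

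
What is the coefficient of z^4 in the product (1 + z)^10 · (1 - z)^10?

Coefficient of z^4 = Σ_{j} C(10,j)·1^j·C(10,4-j)·(-1)^(4-j) for j from 0 to 4.
= 210 + (-1200) + 2025 + (-1200) + 210 = 45.

45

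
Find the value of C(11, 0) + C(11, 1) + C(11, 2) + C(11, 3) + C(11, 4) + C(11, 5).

1024

1 + 11 + 55 + 165 + 330 + 462 = 1024.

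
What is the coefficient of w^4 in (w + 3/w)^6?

General term: C(6,j)·(w)^j·(3/w)^(6-j), with w-exponent 1j − 1(6−j) = 2j − 6.
Set 2j − 6 = 4: j = 5.
C(6,5) = 6; 1^5 = 1; 3^1 = 3.
Coefficient = 6 · 1 · 3 = 18.

18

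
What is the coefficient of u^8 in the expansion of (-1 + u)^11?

The general term is C(11,j)·(-1)^j·(u)^(11-j); the u^8 term has j = 3.
C(11,3) = 165.
Coefficient = C(11,3) · (-1)^3 = 165 · (-1) = -165.

-165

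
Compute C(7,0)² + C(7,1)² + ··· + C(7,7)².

By Vandermonde's identity, Σ C(7,r)² = C(14,7) = 3432.

3432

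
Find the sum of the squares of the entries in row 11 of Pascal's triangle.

By Vandermonde's identity, Σ C(11,i)² = C(22,11) = 705432.

705432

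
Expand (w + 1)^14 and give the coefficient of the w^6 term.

The general term is C(14,j)·(w)^j·(1)^(14-j); the w^6 term has j = 6.
C(14,6) = 3003.
Coefficient = C(14,6) = 3003.

3003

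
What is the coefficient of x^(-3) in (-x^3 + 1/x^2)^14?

General term: C(14,j)·(-x^3)^j·(1/x^2)^(14-j), with x-exponent 3j − 2(14−j) = 5j − 28.
Set 5j − 28 = -3: j = 5.
C(14,5) = 2002; (-1)^5 = -1; 1^9 = 1.
Coefficient = 2002 · (-1) · 1 = -2002.

-2002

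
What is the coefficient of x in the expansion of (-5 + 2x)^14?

The general term is C(14,j)·(-5)^j·(2x)^(14-j); the x^1 term has j = 13.
C(14,13) = 14.
Coefficient = C(14,13) · (-5)^13 · 2^1 = 14 · (-1220703125) · 2 = -34179687500.

-34179687500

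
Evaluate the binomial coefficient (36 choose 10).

C(36,10) = (36·35·34·33·32·31·30·29·28·27) / 10! = 922393263052800 / 3628800 = 254186856.

254186856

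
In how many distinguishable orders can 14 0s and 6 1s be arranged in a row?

Choose positions for the 0s: C(20,14) = 38760.

38760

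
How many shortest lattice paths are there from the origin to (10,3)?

Each path is a sequence of 13 steps with 10 rights: C(13,10) = 286.

286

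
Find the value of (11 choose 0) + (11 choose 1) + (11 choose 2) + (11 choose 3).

232

1 + 11 + 55 + 165 = 232.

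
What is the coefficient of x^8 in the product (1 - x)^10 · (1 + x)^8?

14

Coefficient of x^8 = Σ_{j} C(10,j)·(-1)^j·C(8,8-j)·1^(8-j) for j from 0 to 8.
= 1 + (-80) + 1260 + (-6720) + 14700 + (-14112) + 5880 + (-960) + 45 = 14.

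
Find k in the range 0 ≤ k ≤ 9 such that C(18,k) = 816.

3

C(18,k) increases on 0 ≤ k ≤ 9. C(18,2) = 153 and C(18,3) = 816, so k = 3.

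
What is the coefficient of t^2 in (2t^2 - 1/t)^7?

280

General term: C(7,j)·(2t^2)^j·(-1/t)^(7-j), with t-exponent 2j − 1(7−j) = 3j − 7.
Set 3j − 7 = 2: j = 3.
C(7,3) = 35; 2^3 = 8; (-1)^4 = 1.
Coefficient = 35 · 8 · 1 = 280.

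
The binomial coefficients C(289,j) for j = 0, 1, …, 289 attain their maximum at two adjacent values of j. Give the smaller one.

144

For odd n = 289, C(289,j) peaks at j = (n−1)/2 and (n+1)/2; the smaller is 144.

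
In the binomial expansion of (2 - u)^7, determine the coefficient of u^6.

The general term is C(7,j)·(2)^j·(-u)^(7-j); the u^6 term has j = 1.
C(7,1) = 7.
Coefficient = C(7,1) · 2^1 = 7 · 2 = 14.

14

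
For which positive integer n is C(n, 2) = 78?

13

n(n−1)/2 = 78 ⇒ n(n−1) = 156. Since 13·12 = 156, n = 13.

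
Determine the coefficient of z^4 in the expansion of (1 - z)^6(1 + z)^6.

15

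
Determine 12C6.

C(12,6) = (12·11·10·9·8·7) / 6! = 665280 / 720 = 924.

924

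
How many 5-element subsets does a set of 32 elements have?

201376

C(32,5) = (32·31·30·29·28) / 5! = 24165120 / 120 = 201376.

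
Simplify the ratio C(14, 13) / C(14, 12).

C(n,k+1)/C(n,k) = (n−k)/(k+1) = (14−12)/(12+1) = 2/13.

2/13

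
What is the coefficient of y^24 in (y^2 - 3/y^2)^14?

-42

General term: C(14,j)·(y^2)^j·(-3/y^2)^(14-j), with y-exponent 2j − 2(14−j) = 4j − 28.
Set 4j − 28 = 24: j = 13.
C(14,13) = 14; 1^13 = 1; (-3)^1 = -3.
Coefficient = 14 · 1 · (-3) = -42.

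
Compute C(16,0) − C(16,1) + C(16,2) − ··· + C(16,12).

The partial alternating sum Σ_{k=0}^{12} (−1)^k C(16,k) = (−1)^12 C(15,12) = 455.

455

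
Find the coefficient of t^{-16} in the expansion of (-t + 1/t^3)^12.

-792

General term: C(12,j)·(-t)^j·(1/t^3)^(12-j), with t-exponent 1j − 3(12−j) = 4j − 36.
Set 4j − 36 = -16: j = 5.
C(12,5) = 792; (-1)^5 = -1; 1^7 = 1.
Coefficient = 792 · (-1) · 1 = -792.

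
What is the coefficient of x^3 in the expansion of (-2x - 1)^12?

1760

The general term is C(12,j)·(-2x)^j·(-1)^(12-j); the x^3 term has j = 3.
C(12,3) = 220.
Coefficient = C(12,3) · (-2)^3 · (-1)^9 = 220 · (-8) · (-1) = 1760.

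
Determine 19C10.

C(19,10) = C(19,9) by symmetry.
C(19,9) = (19·18·17·16·15·14·13·12·11) / 9! = 33522128640 / 362880 = 92378.

92378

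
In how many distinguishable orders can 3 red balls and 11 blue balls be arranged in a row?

364

Choose positions for the red balls: C(14,3) = 364.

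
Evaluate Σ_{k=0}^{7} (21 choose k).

1 + 21 + 210 + 1330 + 5985 + 20349 + 54264 + 116280 = 198440.

198440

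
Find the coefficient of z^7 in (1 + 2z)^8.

1024

The general term is C(8,j)·(1)^j·(2z)^(8-j); the z^7 term has j = 1.
C(8,1) = 8.
Coefficient = C(8,1) · 2^7 = 8 · 128 = 1024.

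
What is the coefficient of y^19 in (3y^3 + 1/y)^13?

8444007

General term: C(13,j)·(3y^3)^j·(1/y)^(13-j), with y-exponent 3j − 1(13−j) = 4j − 13.
Set 4j − 13 = 19: j = 8.
C(13,8) = 1287; 3^8 = 6561; 1^5 = 1.
Coefficient = 1287 · 6561 · 1 = 8444007.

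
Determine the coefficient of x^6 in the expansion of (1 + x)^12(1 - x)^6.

Coefficient of x^6 = Σ_{j} C(12,j)·1^j·C(6,6-j)·(-1)^(6-j) for j from 0 to 6.
= 1 + (-72) + 990 + (-4400) + 7425 + (-4752) + 924 = 116.

116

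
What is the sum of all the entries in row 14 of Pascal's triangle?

The entries of row 14 sum to 2^14 = 16384.

16384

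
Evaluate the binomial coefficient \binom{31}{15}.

300540195

C(31,15) = (31·30·29·28·27·26·25·24·23·22·21·20·19·18·17) / 15! = 393008709555221760000 / 1307674368000 = 300540195.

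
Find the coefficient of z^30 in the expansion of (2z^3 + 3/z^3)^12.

73728

General term: C(12,j)·(2z^3)^j·(3/z^3)^(12-j), with z-exponent 3j − 3(12−j) = 6j − 36.
Set 6j − 36 = 30: j = 11.
C(12,11) = 12; 2^11 = 2048; 3^1 = 3.
Coefficient = 12 · 2048 · 3 = 73728.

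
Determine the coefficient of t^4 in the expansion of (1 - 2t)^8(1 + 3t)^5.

Coefficient of t^4 = Σ_{j} C(8,j)·(-2)^j·C(5,4-j)·3^(4-j) for j from 0 to 4.
= 405 + (-4320) + 10080 + (-6720) + 1120 = 565.

565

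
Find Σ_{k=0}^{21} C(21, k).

Setting x = 1 in (1+x)^21 gives Σ C(21,k) = 2^21 = 2097152.

2097152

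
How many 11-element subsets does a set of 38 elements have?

C(38,11) = (38·37·36·35·34·33·32·31·30·29·28) / 11! = 48032775105638400 / 39916800 = 1203322288.

1203322288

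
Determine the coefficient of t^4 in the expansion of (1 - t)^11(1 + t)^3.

-11

Coefficient of t^4 = Σ_{j} C(11,j)·(-1)^j·C(3,4-j)·1^(4-j) for j from 1 to 4.
= (-11) + 165 + (-495) + 330 = -11.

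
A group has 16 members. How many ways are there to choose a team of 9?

11440

This is C(16,9) = 11440.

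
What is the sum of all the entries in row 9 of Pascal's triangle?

512

Setting x = 1 in (1+x)^9 gives Σ C(9,k) = 2^9 = 512.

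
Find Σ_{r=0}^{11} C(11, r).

Setting x = 1 in (1+x)^11 gives Σ C(11,r) = 2^11 = 2048.

2048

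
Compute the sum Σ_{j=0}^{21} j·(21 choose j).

22020096

Differentiating (1+x)^21 and setting x=1: Σ j·C(21,j) = 21·2^20 = 22020096.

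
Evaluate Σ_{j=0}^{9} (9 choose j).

512

Setting x = 1 in (1+x)^9 gives Σ C(9,j) = 2^9 = 512.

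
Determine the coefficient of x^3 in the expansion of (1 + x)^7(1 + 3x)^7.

2744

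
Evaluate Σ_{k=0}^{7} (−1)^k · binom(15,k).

-3432

The partial alternating sum Σ_{k=0}^{7} (−1)^k C(15,k) = (−1)^7 C(14,7) = -3432.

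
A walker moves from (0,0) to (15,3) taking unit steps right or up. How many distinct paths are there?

Each path is a sequence of 18 steps with 15 rights: C(18,15) = 816.

816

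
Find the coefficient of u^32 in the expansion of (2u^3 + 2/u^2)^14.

1490944

General term: C(14,j)·(2u^3)^j·(2/u^2)^(14-j), with u-exponent 3j − 2(14−j) = 5j − 28.
Set 5j − 28 = 32: j = 12.
C(14,12) = 91; 2^12 = 4096; 2^2 = 4.
Coefficient = 91 · 4096 · 4 = 1490944.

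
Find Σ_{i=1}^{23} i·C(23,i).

96468992

Differentiating (1+x)^23 and setting x=1: Σ i·C(23,i) = 23·2^22 = 96468992.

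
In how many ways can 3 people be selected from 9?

This is C(9,3) = 84.

84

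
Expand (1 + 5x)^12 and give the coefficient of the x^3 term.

27500

The general term is C(12,j)·(1)^j·(5x)^(12-j); the x^3 term has j = 9.
C(12,9) = 220.
Coefficient = C(12,9) · 5^3 = 220 · 125 = 27500.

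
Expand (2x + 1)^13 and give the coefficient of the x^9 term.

The general term is C(13,j)·(2x)^j·(1)^(13-j); the x^9 term has j = 9.
C(13,9) = 715.
Coefficient = C(13,9) · 2^9 = 715 · 512 = 366080.

366080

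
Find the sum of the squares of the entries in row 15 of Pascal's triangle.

155117520

By Vandermonde's identity, Σ C(15,r)² = C(30,15) = 155117520.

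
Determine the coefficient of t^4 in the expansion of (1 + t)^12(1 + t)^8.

4845

(1 + t)^12(1 + t)^8 = (1 + t)^20, so the coefficient of t^4 is C(20,4)·1^4 = 4845·1 = 4845.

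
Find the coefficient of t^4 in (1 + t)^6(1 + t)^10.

1820

Coefficient of t^4 = Σ_{j} C(6,j)·C(10,4-j) for j from 0 to 4.
= 210 + 720 + 675 + 200 + 15 = 1820.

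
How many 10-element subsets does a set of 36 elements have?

C(36,10) = (36·35·34·33·32·31·30·29·28·27) / 10! = 922393263052800 / 3628800 = 254186856.

254186856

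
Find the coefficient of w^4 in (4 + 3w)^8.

The general term is C(8,j)·(4)^j·(3w)^(8-j); the w^4 term has j = 4.
C(8,4) = 70.
Coefficient = C(8,4) · 4^4 · 3^4 = 70 · 256 · 81 = 1451520.

1451520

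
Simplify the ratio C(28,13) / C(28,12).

16/13

C(n,k+1)/C(n,k) = (n−k)/(k+1) = (28−12)/(12+1) = 16/13.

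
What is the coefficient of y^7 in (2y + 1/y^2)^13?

General term: C(13,j)·(2y)^j·(1/y^2)^(13-j), with y-exponent 1j − 2(13−j) = 3j − 26.
Set 3j − 26 = 7: j = 11.
C(13,11) = 78; 2^11 = 2048; 1^2 = 1.
Coefficient = 78 · 2048 · 1 = 159744.

159744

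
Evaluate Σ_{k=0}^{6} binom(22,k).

110056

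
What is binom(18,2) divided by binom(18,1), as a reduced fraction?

17/2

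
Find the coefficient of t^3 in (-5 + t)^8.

-175000

The general term is C(8,j)·(-5)^j·(t)^(8-j); the t^3 term has j = 5.
C(8,5) = 56.
Coefficient = C(8,5) · (-5)^5 = 56 · (-3125) = -175000.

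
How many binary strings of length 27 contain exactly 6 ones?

Choose the 6 positions: C(27,6) = 296010.

296010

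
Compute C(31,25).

736281

C(31,25) = C(31,6) by symmetry.
C(31,6) = (31·30·29·28·27·26) / 6! = 530122320 / 720 = 736281.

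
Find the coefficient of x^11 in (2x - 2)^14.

-5963776

The general term is C(14,j)·(2x)^j·(-2)^(14-j); the x^11 term has j = 11.
C(14,11) = 364.
Coefficient = C(14,11) · 2^11 · (-2)^3 = 364 · 2048 · (-8) = -5963776.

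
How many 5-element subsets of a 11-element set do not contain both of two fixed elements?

378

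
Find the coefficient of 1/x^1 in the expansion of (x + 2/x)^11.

General term: C(11,j)·(x)^j·(2/x)^(11-j), with x-exponent 1j − 1(11−j) = 2j − 11.
Set 2j − 11 = -1: j = 5.
C(11,5) = 462; 1^5 = 1; 2^6 = 64.
Coefficient = 462 · 1 · 64 = 29568.

29568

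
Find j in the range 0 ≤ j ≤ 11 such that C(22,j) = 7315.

4

C(22,j) increases on 0 ≤ j ≤ 11. C(22,3) = 1540 and C(22,4) = 7315, so j = 4.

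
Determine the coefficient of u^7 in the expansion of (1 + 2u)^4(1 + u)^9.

Coefficient of u^7 = Σ_{j} C(4,j)·2^j·C(9,7-j)·1^(7-j) for j from 0 to 4.
= 36 + 672 + 3024 + 4032 + 1344 = 9108.

9108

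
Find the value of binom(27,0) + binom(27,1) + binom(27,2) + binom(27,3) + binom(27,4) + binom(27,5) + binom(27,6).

1 + 27 + 351 + 2925 + 17550 + 80730 + 296010 = 397594.

397594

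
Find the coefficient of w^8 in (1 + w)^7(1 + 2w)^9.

Coefficient of w^8 = Σ_{j} C(7,j)·1^j·C(9,8-j)·2^(8-j) for j from 0 to 7.
= 2304 + 32256 + 112896 + 141120 + 70560 + 14112 + 1008 + 18 = 374274.

374274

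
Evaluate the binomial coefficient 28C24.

20475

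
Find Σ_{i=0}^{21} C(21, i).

Setting x = 1 in (1+x)^21 gives Σ C(21,i) = 2^21 = 2097152.

2097152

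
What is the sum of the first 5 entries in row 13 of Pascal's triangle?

1 + 13 + 78 + 286 + 715 = 1093.

1093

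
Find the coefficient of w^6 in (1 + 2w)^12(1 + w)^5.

284000

Coefficient of w^6 = Σ_{j} C(12,j)·2^j·C(5,6-j)·1^(6-j) for j from 1 to 6.
= 24 + 1320 + 17600 + 79200 + 126720 + 59136 = 284000.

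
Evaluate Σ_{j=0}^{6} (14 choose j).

6476

1 + 14 + 91 + 364 + 1001 + 2002 + 3003 = 6476.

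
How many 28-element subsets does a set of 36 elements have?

30260340

C(36,28) = C(36,8) by symmetry.
C(36,8) = (36·35·34·33·32·31·30·29) / 8! = 1220096908800 / 40320 = 30260340.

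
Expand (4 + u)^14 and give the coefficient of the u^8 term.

The general term is C(14,j)·(4)^j·(u)^(14-j); the u^8 term has j = 6.
C(14,6) = 3003.
Coefficient = C(14,6) · 4^6 = 3003 · 4096 = 12300288.

12300288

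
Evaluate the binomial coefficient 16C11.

C(16,11) = C(16,5) by symmetry.
C(16,5) = (16·15·14·13·12) / 5! = 524160 / 120 = 4368.

4368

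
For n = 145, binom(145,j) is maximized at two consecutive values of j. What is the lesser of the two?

72

For odd n = 145, C(145,j) peaks at j = (n−1)/2 and (n+1)/2; the lesser is 72.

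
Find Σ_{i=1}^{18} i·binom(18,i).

2359296

Since i·C(18,i) = 18·C(17,i−1), the sum is 18·2^17 = 18·131072 = 2359296.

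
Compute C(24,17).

346104

C(24,17) = C(24,7) by symmetry.
C(24,7) = (24·23·22·21·20·19·18) / 7! = 1744364160 / 5040 = 346104.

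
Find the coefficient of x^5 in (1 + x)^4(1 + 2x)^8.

9424

Coefficient of x^5 = Σ_{j} C(4,j)·1^j·C(8,5-j)·2^(5-j) for j from 0 to 4.
= 1792 + 4480 + 2688 + 448 + 16 = 9424.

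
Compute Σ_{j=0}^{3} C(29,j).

4090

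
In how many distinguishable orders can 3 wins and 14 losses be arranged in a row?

680

Choose positions for the wins: C(17,3) = 680.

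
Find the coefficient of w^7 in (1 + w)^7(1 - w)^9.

70

Coefficient of w^7 = Σ_{j} C(7,j)·1^j·C(9,7-j)·(-1)^(7-j) for j from 0 to 7.
= (-36) + 588 + (-2646) + 4410 + (-2940) + 756 + (-63) + 1 = 70.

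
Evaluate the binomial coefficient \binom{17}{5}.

6188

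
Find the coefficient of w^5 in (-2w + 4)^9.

The general term is C(9,j)·(-2w)^j·(4)^(9-j); the w^5 term has j = 5.
C(9,5) = 126.
Coefficient = C(9,5) · (-2)^5 · 4^4 = 126 · (-32) · 256 = -1032192.

-1032192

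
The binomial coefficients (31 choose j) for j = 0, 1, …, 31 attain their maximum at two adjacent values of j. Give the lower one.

For odd n = 31, C(31,j) peaks at j = (n−1)/2 and (n+1)/2; the lower is 15.

15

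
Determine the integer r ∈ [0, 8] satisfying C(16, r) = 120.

2

C(16,r) increases on 0 ≤ r ≤ 8. C(16,1) = 16 and C(16,2) = 120, so r = 2.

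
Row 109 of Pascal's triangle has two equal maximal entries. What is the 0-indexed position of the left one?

For odd n = 109, C(109,i) peaks at i = (n−1)/2 and (n+1)/2; the lesser is 54.

54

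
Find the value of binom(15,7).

C(15,7) = (15·14·13·12·11·10·9) / 7! = 32432400 / 5040 = 6435.

6435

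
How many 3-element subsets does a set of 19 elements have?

969

C(19,3) = (19·18·17) / 3! = 5814 / 6 = 969.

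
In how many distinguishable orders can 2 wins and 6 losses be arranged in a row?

28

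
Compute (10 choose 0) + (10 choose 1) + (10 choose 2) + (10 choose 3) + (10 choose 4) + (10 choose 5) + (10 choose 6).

848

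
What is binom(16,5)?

4368

C(16,5) = (16·15·14·13·12) / 5! = 524160 / 120 = 4368.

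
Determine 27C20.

888030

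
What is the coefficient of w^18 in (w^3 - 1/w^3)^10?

General term: C(10,j)·(w^3)^j·(-1/w^3)^(10-j), with w-exponent 3j − 3(10−j) = 6j − 30.
Set 6j − 30 = 18: j = 8.
C(10,8) = 45; 1^8 = 1; (-1)^2 = 1.
Coefficient = 45 · 1 · 1 = 45.

45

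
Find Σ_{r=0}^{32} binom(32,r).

4294967296

The entries of row 32 sum to 2^32 = 4294967296.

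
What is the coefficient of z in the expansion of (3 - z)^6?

-1458

The general term is C(6,j)·(3)^j·(-z)^(6-j); the z^1 term has j = 5.
C(6,5) = 6.
Coefficient = C(6,5) · 3^5 · (-1)^1 = 6 · 243 · (-1) = -1458.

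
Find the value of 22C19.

1540

C(22,19) = C(22,3) by symmetry.
C(22,3) = (22·21·20) / 3! = 9240 / 6 = 1540.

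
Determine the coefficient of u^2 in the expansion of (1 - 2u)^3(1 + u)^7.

Coefficient of u^2 = Σ_{j} C(3,j)·(-2)^j·C(7,2-j)·1^(2-j) for j from 0 to 2.
= 21 + (-42) + 12 = -9.

-9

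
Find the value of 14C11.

364

C(14,11) = C(14,3) by symmetry.
C(14,3) = (14·13·12) / 3! = 2184 / 6 = 364.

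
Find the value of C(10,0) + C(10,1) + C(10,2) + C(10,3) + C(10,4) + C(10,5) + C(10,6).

848

1 + 10 + 45 + 120 + 210 + 252 + 210 = 848.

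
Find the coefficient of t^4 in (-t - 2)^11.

The general term is C(11,j)·(-t)^j·(-2)^(11-j); the t^4 term has j = 4.
C(11,4) = 330.
Coefficient = C(11,4) · (-2)^7 = 330 · (-128) = -42240.

-42240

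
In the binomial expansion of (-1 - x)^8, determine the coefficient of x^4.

70

The general term is C(8,j)·(-1)^j·(-x)^(8-j); the x^4 term has j = 4.
C(8,4) = 70.
Coefficient = C(8,4) = 70.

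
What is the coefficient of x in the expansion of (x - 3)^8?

The general term is C(8,j)·(x)^j·(-3)^(8-j); the x^1 term has j = 1.
C(8,1) = 8.
Coefficient = C(8,1) · (-3)^7 = 8 · (-2187) = -17496.

-17496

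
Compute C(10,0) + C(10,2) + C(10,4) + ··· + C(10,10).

Half of (1+1)^10 + (1−1)^10 gives the even-index sum: 2^9 = 512.

512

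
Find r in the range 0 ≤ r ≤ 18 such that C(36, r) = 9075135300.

18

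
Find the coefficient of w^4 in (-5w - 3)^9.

The general term is C(9,j)·(-5w)^j·(-3)^(9-j); the w^4 term has j = 4.
C(9,4) = 126.
Coefficient = C(9,4) · (-5)^4 · (-3)^5 = 126 · 625 · (-243) = -19136250.

-19136250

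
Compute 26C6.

230230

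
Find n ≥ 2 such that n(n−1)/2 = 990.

45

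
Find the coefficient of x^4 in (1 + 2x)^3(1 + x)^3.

66

Coefficient of x^4 = Σ_{j} C(3,j)·2^j·C(3,4-j)·1^(4-j) for j from 1 to 3.
= 6 + 36 + 24 = 66.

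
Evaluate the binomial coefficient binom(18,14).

3060

C(18,14) = C(18,4) by symmetry.
C(18,4) = (18·17·16·15) / 4! = 73440 / 24 = 3060.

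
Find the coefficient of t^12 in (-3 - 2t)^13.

-159744

The general term is C(13,j)·(-3)^j·(-2t)^(13-j); the t^12 term has j = 1.
C(13,1) = 13.
Coefficient = C(13,1) · (-3)^1 · (-2)^12 = 13 · (-3) · 4096 = -159744.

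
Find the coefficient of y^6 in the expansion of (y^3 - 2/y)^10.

13440

General term: C(10,j)·(y^3)^j·(-2/y)^(10-j), with y-exponent 3j − 1(10−j) = 4j − 10.
Set 4j − 10 = 6: j = 4.
C(10,4) = 210; 1^4 = 1; (-2)^6 = 64.
Coefficient = 210 · 1 · 64 = 13440.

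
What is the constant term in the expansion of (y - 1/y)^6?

-20

General term: C(6,j)·(y)^j·(-1/y)^(6-j), with y-exponent 1j − 1(6−j) = 2j − 6.
Set 2j − 6 = 0: j = 3.
C(6,3) = 20; 1^3 = 1; (-1)^3 = -1.
Coefficient = 20 · 1 · (-1) = -20.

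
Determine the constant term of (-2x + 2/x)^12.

3784704

General term: C(12,j)·(-2x)^j·(2/x)^(12-j), with x-exponent 1j − 1(12−j) = 2j − 12.
Set 2j − 12 = 0: j = 6.
C(12,6) = 924; (-2)^6 = 64; 2^6 = 64.
Coefficient = 924 · 64 · 64 = 3784704.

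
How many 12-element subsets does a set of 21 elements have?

293930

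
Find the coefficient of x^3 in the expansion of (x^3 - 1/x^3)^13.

1716

General term: C(13,j)·(x^3)^j·(-1/x^3)^(13-j), with x-exponent 3j − 3(13−j) = 6j − 39.
Set 6j − 39 = 3: j = 7.
C(13,7) = 1716; 1^7 = 1; (-1)^6 = 1.
Coefficient = 1716 · 1 · 1 = 1716.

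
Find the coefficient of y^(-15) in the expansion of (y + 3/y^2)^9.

General term: C(9,j)·(y)^j·(3/y^2)^(9-j), with y-exponent 1j − 2(9−j) = 3j − 18.
Set 3j − 18 = -15: j = 1.
C(9,1) = 9; 1^1 = 1; 3^8 = 6561.
Coefficient = 9 · 1 · 6561 = 59049.

59049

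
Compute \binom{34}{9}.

C(34,9) = (34·33·32·31·30·29·28·27·26) / 9! = 19033511777280 / 362880 = 52451256.

52451256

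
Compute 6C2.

15

C(6,2) = (6·5) / 2! = 30 / 2 = 15.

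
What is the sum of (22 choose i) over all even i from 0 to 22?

Even-i terms of row 22 sum to 2^21 = 2097152.

2097152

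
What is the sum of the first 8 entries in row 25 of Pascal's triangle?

726206

1 + 25 + 300 + 2300 + 12650 + 53130 + 177100 + 480700 = 726206.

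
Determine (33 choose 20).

573166440

C(33,20) = C(33,13) by symmetry.
C(33,13) = (33·32·31·30·29·28·27·26·25·24·23·22·21) / 13! = 3569119343741952000 / 6227020800 = 573166440.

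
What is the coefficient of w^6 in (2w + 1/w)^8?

1024

General term: C(8,j)·(2w)^j·(1/w)^(8-j), with w-exponent 1j − 1(8−j) = 2j − 8.
Set 2j − 8 = 6: j = 7.
C(8,7) = 8; 2^7 = 128; 1^1 = 1.
Coefficient = 8 · 128 · 1 = 1024.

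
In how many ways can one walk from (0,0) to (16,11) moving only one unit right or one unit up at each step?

Each path is a sequence of 27 steps with 16 rights: C(27,16) = 13037895.

13037895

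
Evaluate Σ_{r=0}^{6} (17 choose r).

1 + 17 + 136 + 680 + 2380 + 6188 + 12376 = 21778.

21778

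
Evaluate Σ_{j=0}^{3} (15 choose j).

576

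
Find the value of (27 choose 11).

13037895

C(27,11) = (27·26·25·24·23·22·21·20·19·18·17) / 11! = 520431047136000 / 39916800 = 13037895.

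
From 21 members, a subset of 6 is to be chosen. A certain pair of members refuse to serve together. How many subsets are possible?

50388

All 6-subsets: C(21,6) = 54264. Those containing both fixed elements: C(19,4) = 3876.
54264 − 3876 = 50388.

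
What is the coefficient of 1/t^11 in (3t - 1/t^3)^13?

3752892

General term: C(13,j)·(3t)^j·(-1/t^3)^(13-j), with t-exponent 1j − 3(13−j) = 4j − 39.
Set 4j − 39 = -11: j = 7.
C(13,7) = 1716; 3^7 = 2187; (-1)^6 = 1.
Coefficient = 1716 · 2187 · 1 = 3752892.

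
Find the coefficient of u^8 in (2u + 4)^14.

The general term is C(14,j)·(2u)^j·(4)^(14-j); the u^8 term has j = 8.
C(14,8) = 3003.
Coefficient = C(14,8) · 2^8 · 4^6 = 3003 · 256 · 4096 = 3148873728.

3148873728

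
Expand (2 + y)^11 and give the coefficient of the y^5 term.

The general term is C(11,j)·(2)^j·(y)^(11-j); the y^5 term has j = 6.
C(11,6) = 462.
Coefficient = C(11,6) · 2^6 = 462 · 64 = 29568.

29568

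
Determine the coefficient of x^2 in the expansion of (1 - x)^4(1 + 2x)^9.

78

Coefficient of x^2 = Σ_{j} C(4,j)·(-1)^j·C(9,2-j)·2^(2-j) for j from 0 to 2.
= 144 + (-72) + 6 = 78.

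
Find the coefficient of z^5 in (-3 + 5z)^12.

-5412825000

The general term is C(12,j)·(-3)^j·(5z)^(12-j); the z^5 term has j = 7.
C(12,7) = 792.
Coefficient = C(12,7) · (-3)^7 · 5^5 = 792 · (-2187) · 3125 = -5412825000.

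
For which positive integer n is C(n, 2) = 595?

35

n(n−1)/2 = 595 ⇒ n(n−1) = 1190. Since 35·34 = 1190, n = 35.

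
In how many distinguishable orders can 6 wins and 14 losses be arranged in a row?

Choose positions for the wins: C(20,6) = 38760.

38760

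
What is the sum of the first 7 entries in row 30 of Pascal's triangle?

768212

1 + 30 + 435 + 4060 + 27405 + 142506 + 593775 = 768212.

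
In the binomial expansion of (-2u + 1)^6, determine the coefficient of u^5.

The general term is C(6,j)·(-2u)^j·(1)^(6-j); the u^5 term has j = 5.
C(6,5) = 6.
Coefficient = C(6,5) · (-2)^5 = 6 · (-32) = -192.

-192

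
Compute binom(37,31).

C(37,31) = C(37,6) by symmetry.
C(37,6) = (37·36·35·34·33·32) / 6! = 1673844480 / 720 = 2324784.

2324784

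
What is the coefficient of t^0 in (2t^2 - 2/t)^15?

98402304

General term: C(15,j)·(2t^2)^j·(-2/t)^(15-j), with t-exponent 2j − 1(15−j) = 3j − 15.
Set 3j − 15 = 0: j = 5.
C(15,5) = 3003; 2^5 = 32; (-2)^10 = 1024.
Coefficient = 3003 · 32 · 1024 = 98402304.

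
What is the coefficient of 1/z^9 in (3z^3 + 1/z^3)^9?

2268

General term: C(9,j)·(3z^3)^j·(1/z^3)^(9-j), with z-exponent 3j − 3(9−j) = 6j − 27.
Set 6j − 27 = -9: j = 3.
C(9,3) = 84; 3^3 = 27; 1^6 = 1.
Coefficient = 84 · 27 · 1 = 2268.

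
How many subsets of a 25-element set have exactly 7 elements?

Choose the 7 positions: C(25,7) = 480700.

480700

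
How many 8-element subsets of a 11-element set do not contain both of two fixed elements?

81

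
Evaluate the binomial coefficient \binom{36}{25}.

600805296

C(36,25) = C(36,11) by symmetry.
C(36,11) = (36·35·34·33·32·31·30·29·28·27·26) / 11! = 23982224839372800 / 39916800 = 600805296.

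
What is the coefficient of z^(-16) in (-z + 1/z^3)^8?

28

General term: C(8,j)·(-z)^j·(1/z^3)^(8-j), with z-exponent 1j − 3(8−j) = 4j − 24.
Set 4j − 24 = -16: j = 2.
C(8,2) = 28; (-1)^2 = 1; 1^6 = 1.
Coefficient = 28 · 1 · 1 = 28.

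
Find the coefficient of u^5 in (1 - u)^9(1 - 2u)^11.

Coefficient of u^5 = Σ_{j} C(9,j)·(-1)^j·C(11,5-j)·(-2)^(5-j) for j from 0 to 5.
= (-14784) + (-47520) + (-47520) + (-18480) + (-2772) + (-126) = -131202.

-131202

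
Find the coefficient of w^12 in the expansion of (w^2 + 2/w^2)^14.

16016

General term: C(14,j)·(w^2)^j·(2/w^2)^(14-j), with w-exponent 2j − 2(14−j) = 4j − 28.
Set 4j − 28 = 12: j = 10.
C(14,10) = 1001; 1^10 = 1; 2^4 = 16.
Coefficient = 1001 · 1 · 16 = 16016.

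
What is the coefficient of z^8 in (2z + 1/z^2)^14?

General term: C(14,j)·(2z)^j·(1/z^2)^(14-j), with z-exponent 1j − 2(14−j) = 3j − 28.
Set 3j − 28 = 8: j = 12.
C(14,12) = 91; 2^12 = 4096; 1^2 = 1.
Coefficient = 91 · 4096 · 1 = 372736.

372736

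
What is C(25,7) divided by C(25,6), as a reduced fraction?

C(n,k+1)/C(n,k) = (n−k)/(k+1) = (25−6)/(6+1) = 19/7.

19/7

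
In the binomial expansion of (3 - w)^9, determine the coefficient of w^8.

The general term is C(9,j)·(3)^j·(-w)^(9-j); the w^8 term has j = 1.
C(9,1) = 9.
Coefficient = C(9,1) · 3^1 = 9 · 3 = 27.

27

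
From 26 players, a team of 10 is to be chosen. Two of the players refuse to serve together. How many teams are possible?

All 10-subsets: C(26,10) = 5311735. Those containing both fixed elements: C(24,8) = 735471.
5311735 − 735471 = 4576264.

4576264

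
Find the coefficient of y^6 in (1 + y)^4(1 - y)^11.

-11

Coefficient of y^6 = Σ_{j} C(4,j)·1^j·C(11,6-j)·(-1)^(6-j) for j from 0 to 4.
= 462 + (-1848) + 1980 + (-660) + 55 = -11.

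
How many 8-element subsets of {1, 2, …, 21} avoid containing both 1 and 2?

176358

All 8-subsets: C(21,8) = 203490. Those containing both fixed elements: C(19,6) = 27132.
203490 − 27132 = 176358.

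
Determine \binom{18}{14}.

C(18,14) = C(18,4) by symmetry.
C(18,4) = (18·17·16·15) / 4! = 73440 / 24 = 3060.

3060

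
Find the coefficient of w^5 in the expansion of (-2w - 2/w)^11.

-337920

General term: C(11,j)·(-2w)^j·(-2/w)^(11-j), with w-exponent 1j − 1(11−j) = 2j − 11.
Set 2j − 11 = 5: j = 8.
C(11,8) = 165; (-2)^8 = 256; (-2)^3 = -8.
Coefficient = 165 · 256 · (-8) = -337920.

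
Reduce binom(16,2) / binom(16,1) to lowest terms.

15/2

C(n,k+1)/C(n,k) = (n−k)/(k+1) = (16−1)/(1+1) = 15/2.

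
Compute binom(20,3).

1140

C(20,3) = (20·19·18) / 3! = 6840 / 6 = 1140.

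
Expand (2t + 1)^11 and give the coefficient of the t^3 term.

The general term is C(11,j)·(2t)^j·(1)^(11-j); the t^3 term has j = 3.
C(11,3) = 165.
Coefficient = C(11,3) · 2^3 = 165 · 8 = 1320.

1320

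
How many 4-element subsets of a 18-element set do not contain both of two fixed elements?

All 4-subsets: C(18,4) = 3060. Those containing both fixed elements: C(16,2) = 120.
3060 − 120 = 2940.

2940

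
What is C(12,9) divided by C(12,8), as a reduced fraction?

4/9

C(n,k+1)/C(n,k) = (n−k)/(k+1) = (12−8)/(8+1) = 4/9.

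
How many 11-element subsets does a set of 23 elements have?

1352078

C(23,11) = (23·22·21·20·19·18·17·16·15·14·13) / 11! = 53970627110400 / 39916800 = 1352078.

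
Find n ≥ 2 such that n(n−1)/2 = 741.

39

n(n−1)/2 = 741 ⇒ n(n−1) = 1482. Since 39·38 = 1482, n = 39.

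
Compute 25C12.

C(25,12) = (25·24·23·22·21·20·19·18·17·16·15·14) / 12! = 2490952020480000 / 479001600 = 5200300.

5200300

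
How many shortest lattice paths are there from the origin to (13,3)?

560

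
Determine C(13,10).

286

C(13,10) = C(13,3) by symmetry.
C(13,3) = (13·12·11) / 3! = 1716 / 6 = 286.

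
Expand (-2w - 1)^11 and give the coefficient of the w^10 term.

-11264

The general term is C(11,j)·(-2w)^j·(-1)^(11-j); the w^10 term has j = 10.
C(11,10) = 11.
Coefficient = C(11,10) · (-2)^10 · (-1)^1 = 11 · 1024 · (-1) = -11264.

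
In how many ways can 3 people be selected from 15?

This is C(15,3) = 455.

455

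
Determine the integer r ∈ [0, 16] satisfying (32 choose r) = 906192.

6

C(32,r) increases on 0 ≤ r ≤ 16. C(32,5) = 201376 and C(32,6) = 906192, so r = 6.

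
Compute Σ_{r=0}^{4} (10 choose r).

1 + 10 + 45 + 120 + 210 = 386.

386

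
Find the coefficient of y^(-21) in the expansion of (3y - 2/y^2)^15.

General term: C(15,j)·(3y)^j·(-2/y^2)^(15-j), with y-exponent 1j − 2(15−j) = 3j − 30.
Set 3j − 30 = -21: j = 3.
C(15,3) = 455; 3^3 = 27; (-2)^12 = 4096.
Coefficient = 455 · 27 · 4096 = 50319360.

50319360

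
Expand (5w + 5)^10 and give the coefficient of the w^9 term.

The general term is C(10,j)·(5w)^j·(5)^(10-j); the w^9 term has j = 9.
C(10,9) = 10.
Coefficient = C(10,9) · 5^9 · 5^1 = 10 · 1953125 · 5 = 97656250.

97656250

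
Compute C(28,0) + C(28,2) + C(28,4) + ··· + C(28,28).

134217728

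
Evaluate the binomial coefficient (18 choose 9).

C(18,9) = (18·17·16·15·14·13·12·11·10) / 9! = 17643225600 / 362880 = 48620.

48620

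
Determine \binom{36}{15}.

5567902560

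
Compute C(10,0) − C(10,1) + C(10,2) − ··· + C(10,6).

The partial alternating sum Σ_{k=0}^{6} (−1)^k C(10,k) = (−1)^6 C(9,6) = 84.

84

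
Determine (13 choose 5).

1287

C(13,5) = (13·12·11·10·9) / 5! = 154440 / 120 = 1287.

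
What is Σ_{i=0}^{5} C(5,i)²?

Σ C(5,i)² is the coefficient of x^5 in (1+x)^5(1+x)^5 = (1+x)^10, i.e. C(10,5) = 252.

252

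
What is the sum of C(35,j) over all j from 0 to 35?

34359738368

Setting x = 1 in (1+x)^35 gives Σ C(35,j) = 2^35 = 34359738368.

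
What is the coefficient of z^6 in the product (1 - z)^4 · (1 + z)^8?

Coefficient of z^6 = Σ_{j} C(4,j)·(-1)^j·C(8,6-j)·1^(6-j) for j from 0 to 4.
= 28 + (-224) + 420 + (-224) + 28 = 28.

28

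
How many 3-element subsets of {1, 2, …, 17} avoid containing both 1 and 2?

665

All 3-subsets: C(17,3) = 680. Those containing both fixed elements: C(15,1) = 15.
680 − 15 = 665.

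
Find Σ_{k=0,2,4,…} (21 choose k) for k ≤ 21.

1048576

Half of (1+1)^21 + (1−1)^21 gives the even-index sum: 2^20 = 1048576.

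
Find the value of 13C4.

C(13,4) = (13·12·11·10) / 4! = 17160 / 24 = 715.

715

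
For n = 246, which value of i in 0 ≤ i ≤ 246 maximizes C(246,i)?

123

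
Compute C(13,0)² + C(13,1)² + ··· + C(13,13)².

By Vandermonde's identity, Σ C(13,r)² = C(26,13) = 10400600.

10400600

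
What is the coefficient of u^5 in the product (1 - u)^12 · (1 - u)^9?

-20349

(1 - u)^12(1 - u)^9 = (1 - u)^21, so the coefficient of u^5 is C(21,5)·(-1)^5 = 20349·-1 = -20349.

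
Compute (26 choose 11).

7726160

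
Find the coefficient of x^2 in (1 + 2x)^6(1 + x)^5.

130

Coefficient of x^2 = Σ_{j} C(6,j)·2^j·C(5,2-j)·1^(2-j) for j from 0 to 2.
= 10 + 60 + 60 = 130.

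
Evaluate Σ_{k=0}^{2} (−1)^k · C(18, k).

136

The partial alternating sum Σ_{k=0}^{2} (−1)^k C(18,k) = (−1)^2 C(17,2) = 136.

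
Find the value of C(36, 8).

30260340

C(36,8) = (36·35·34·33·32·31·30·29) / 8! = 1220096908800 / 40320 = 30260340.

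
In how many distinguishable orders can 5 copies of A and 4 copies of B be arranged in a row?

Choose positions for the A's: C(9,5) = 126.

126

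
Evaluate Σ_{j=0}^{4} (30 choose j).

1 + 30 + 435 + 4060 + 27405 = 31931.

31931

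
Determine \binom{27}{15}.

C(27,15) = C(27,12) by symmetry.
C(27,12) = (27·26·25·24·23·22·21·20·19·18·17·16) / 12! = 8326896754176000 / 479001600 = 17383860.

17383860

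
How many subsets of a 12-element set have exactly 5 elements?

792

Choose the 5 positions: C(12,5) = 792.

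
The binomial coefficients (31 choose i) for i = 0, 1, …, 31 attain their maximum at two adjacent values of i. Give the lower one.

For odd n = 31, C(31,i) peaks at i = (n−1)/2 and (n+1)/2; the lower is 15.

15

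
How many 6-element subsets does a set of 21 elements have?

C(21,6) = (21·20·19·18·17·16) / 6! = 39070080 / 720 = 54264.

54264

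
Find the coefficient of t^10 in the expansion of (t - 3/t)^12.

-36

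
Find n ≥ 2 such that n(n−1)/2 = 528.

33

n(n−1)/2 = 528 ⇒ n(n−1) = 1056. Since 33·32 = 1056, n = 33.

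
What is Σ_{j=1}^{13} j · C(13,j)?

Differentiating (1+x)^13 and setting x=1: Σ j·C(13,j) = 13·2^12 = 53248.

53248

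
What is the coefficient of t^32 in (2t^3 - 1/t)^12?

-24576

General term: C(12,j)·(2t^3)^j·(-1/t)^(12-j), with t-exponent 3j − 1(12−j) = 4j − 12.
Set 4j − 12 = 32: j = 11.
C(12,11) = 12; 2^11 = 2048; (-1)^1 = -1.
Coefficient = 12 · 2048 · (-1) = -24576.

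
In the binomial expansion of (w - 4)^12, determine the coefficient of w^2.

69206016

The general term is C(12,j)·(w)^j·(-4)^(12-j); the w^2 term has j = 2.
C(12,2) = 66.
Coefficient = C(12,2) · (-4)^10 = 66 · 1048576 = 69206016.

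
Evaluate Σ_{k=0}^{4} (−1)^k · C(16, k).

The partial alternating sum Σ_{k=0}^{4} (−1)^k C(16,k) = (−1)^4 C(15,4) = 1365.

1365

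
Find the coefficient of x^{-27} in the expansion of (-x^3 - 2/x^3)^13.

-159744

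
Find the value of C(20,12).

C(20,12) = C(20,8) by symmetry.
C(20,8) = (20·19·18·17·16·15·14·13) / 8! = 5079110400 / 40320 = 125970.

125970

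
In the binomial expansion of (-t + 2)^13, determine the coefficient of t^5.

-329472

The general term is C(13,j)·(-t)^j·(2)^(13-j); the t^5 term has j = 5.
C(13,5) = 1287.
Coefficient = C(13,5) · (-1)^5 · 2^8 = 1287 · (-1) · 256 = -329472.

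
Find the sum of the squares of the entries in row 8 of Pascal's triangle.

12870

By Vandermonde's identity, Σ C(8,r)² = C(16,8) = 12870.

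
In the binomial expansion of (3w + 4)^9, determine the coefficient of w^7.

1259712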